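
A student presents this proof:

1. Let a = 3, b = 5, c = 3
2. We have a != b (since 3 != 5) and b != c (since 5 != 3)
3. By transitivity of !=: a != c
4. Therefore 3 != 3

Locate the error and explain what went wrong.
Step 3: By transitivity of !=: a != c

Step 3 incorrectly applies transitivity to the '!=' relation. Transitivity states: if a R b and b R c, then a R c. However, '!=' is not transitive. Counterexample: 3 != 5 and 5 != 3, but 3 = 3 (both equal 3). Transitivity holds for relations like <, <=, =, but not for !=.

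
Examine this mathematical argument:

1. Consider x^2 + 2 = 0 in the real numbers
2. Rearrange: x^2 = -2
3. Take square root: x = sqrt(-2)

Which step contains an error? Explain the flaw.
Step 3: Take square root: x = sqrt(-2)

Step 3 takes the square root of -2, which is negative. In the real number system, the square root of a negative number is undefined. The equation x^2 + 2 = 0 has no real solutions. Square roots of negative numbers only exist in the complex numbers.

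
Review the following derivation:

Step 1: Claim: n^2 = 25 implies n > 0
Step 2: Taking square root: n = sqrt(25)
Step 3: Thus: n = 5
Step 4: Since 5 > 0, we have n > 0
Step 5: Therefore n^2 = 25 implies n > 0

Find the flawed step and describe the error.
Step 2: Taking square root: n = sqrt(25)

Step 2 takes the square root and assumes the positive root only. The equation n^2 = 25 actually has two solutions: n = 5 and n = -5. The proof silently assumes n > 0 without justification, then uses this assumption to conclude n > 0, which is circular. The counterexample n = -5 shows the claim is false.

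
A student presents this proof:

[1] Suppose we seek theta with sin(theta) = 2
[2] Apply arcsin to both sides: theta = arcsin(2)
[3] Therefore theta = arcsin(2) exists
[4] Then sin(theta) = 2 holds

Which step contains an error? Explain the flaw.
Step 2: Apply arcsin to both sides: theta = arcsin(2)

Step 2 applies arcsin to 2. However, arcsin(x) is only defined for x in [-1, 1] because sin(theta) can only produce values in that range. Since |2| > 1, arcsin(2) is undefined. There is no angle whose sine equals 2.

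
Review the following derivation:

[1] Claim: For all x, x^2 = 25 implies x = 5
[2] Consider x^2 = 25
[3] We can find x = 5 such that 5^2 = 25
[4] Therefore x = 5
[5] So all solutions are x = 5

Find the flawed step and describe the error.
Step 4: Therefore x = 5

Step 4 incorrectly concludes that x = 5 is the only solution. The proof shows that x = 5 is A solution (existence), but does not show it is the ONLY solution (uniqueness). In fact, x = -5 is also a solution since (-5)^2 = 25. Finding one solution doesn't prove there are no others.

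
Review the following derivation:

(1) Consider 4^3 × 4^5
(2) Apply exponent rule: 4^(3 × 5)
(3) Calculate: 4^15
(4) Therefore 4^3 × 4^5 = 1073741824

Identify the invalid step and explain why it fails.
Step 2: Apply exponent rule: 4^(3 × 5)

Step 2 incorrectly states that a^b × a^c = a^(b×c). The correct rule is a^b × a^c = a^(b+c). The actual value is 4^3 × 4^5 = 4^8 = 65536, not 4^15 = 1073741824.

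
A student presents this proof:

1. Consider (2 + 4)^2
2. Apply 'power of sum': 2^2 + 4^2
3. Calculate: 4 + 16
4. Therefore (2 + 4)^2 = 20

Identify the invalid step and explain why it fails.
Step 2: Apply 'power of sum': 2^2 + 4^2

Step 2 incorrectly applies a non-existent rule '(a+b)^n = a^n + b^n'. This is false in general. The correct expansion uses the binomial theorem. The actual value is (2 + 4)^2 = 6^2 = 36, not 20.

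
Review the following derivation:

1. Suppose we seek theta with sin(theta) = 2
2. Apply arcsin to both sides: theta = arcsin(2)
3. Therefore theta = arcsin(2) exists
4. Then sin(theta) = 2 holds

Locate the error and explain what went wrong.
Step 2: Apply arcsin to both sides: theta = arcsin(2)

Step 2 applies arcsin to 2. However, arcsin(x) is only defined for x in [-1, 1] because sin(theta) can only produce values in that range. Since |2| > 1, arcsin(2) is undefined. There is no angle whose sine equals 2.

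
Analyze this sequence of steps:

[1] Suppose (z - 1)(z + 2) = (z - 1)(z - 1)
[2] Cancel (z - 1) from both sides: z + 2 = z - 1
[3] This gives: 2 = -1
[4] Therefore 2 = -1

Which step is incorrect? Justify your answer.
Step 2: Cancel (z - 1) from both sides: z + 2 = z - 1

Step 2 cancels (z - 1) from both sides. This is only valid if (z - 1) ≠ 0, i.e., z ≠ 1. When z = 1, both sides equal zero regardless of the other factors. The correct approach requires considering z = 1 as a separate case.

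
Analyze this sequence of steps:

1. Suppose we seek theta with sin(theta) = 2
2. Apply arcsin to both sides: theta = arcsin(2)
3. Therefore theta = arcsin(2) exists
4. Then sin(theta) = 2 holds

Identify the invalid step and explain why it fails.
Step 2: Apply arcsin to both sides: theta = arcsin(2)

Step 2 applies arcsin to 2. However, arcsin(x) is only defined for x in [-1, 1] because sin(theta) can only produce values in that range. Since |2| > 1, arcsin(2) is undefined. There is no angle whose sine equals 2.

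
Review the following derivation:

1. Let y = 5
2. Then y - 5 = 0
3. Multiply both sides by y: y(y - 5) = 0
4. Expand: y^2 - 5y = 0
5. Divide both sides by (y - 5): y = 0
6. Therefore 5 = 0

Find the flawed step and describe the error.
Step 5: Divide both sides by (y - 5): y = 0

Step 5 divides both sides by (y - 5). However, since y = 5, we have (y - 5) = 0. Division by zero is undefined, making this step invalid.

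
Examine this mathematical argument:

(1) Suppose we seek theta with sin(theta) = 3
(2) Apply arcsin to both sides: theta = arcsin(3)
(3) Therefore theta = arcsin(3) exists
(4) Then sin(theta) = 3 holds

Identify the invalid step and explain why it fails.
Step 2: Apply arcsin to both sides: theta = arcsin(3)

Step 2 applies arcsin to 3. However, arcsin(x) is only defined for x in [-1, 1] because sin(theta) can only produce values in that range. Since |3| > 1, arcsin(3) is undefined. There is no angle whose sine equals 3.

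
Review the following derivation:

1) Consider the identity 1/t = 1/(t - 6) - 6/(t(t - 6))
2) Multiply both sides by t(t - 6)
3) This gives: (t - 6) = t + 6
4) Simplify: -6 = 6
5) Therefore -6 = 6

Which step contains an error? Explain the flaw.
Step 3: This gives: (t - 6) = t + 6

Step 3 makes a sign error when clearing denominators. Multiplying -6/(t(t - 6)) by t(t - 6) gives -6, not +6. The correct result is (t - 6) = t - 6, which is trivially true, not (t - 6) = t + 6. (Step 1 is a valid identity: 1/(t - 6) - 6/(t(t - 6)) = (t - 6)/(t(t - 6)) = 1/t.)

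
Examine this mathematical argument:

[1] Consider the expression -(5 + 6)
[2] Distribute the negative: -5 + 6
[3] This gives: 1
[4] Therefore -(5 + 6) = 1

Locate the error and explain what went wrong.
Step 2: Distribute the negative: -5 + 6

Step 2 incorrectly distributes the negative sign. The correct distribution is -(5 + 6) = -5 - 6 = -11. The negative must be applied to both terms, not just the first. The error treats -(5 + 6) as -5 + 6, which equals 1 instead of -11.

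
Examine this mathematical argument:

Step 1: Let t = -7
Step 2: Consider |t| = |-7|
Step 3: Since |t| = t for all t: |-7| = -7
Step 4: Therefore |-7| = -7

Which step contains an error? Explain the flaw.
Step 3: Since |t| = t for all t: |-7| = -7

Step 3 incorrectly states that |t| = t for all t. The correct definition is |t| = t when t >= 0, and |t| = -t when t < 0. Since -7 < 0, we have |-7| = -(-7) = 7, not -7.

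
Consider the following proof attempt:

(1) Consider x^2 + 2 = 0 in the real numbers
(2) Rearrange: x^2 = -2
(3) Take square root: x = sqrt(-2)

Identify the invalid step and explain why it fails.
Step 3: Take square root: x = sqrt(-2)

Step 3 takes the square root of -2, which is negative. In the real number system, the square root of a negative number is undefined. The equation x^2 + 2 = 0 has no real solutions. Square roots of negative numbers only exist in the complex numbers.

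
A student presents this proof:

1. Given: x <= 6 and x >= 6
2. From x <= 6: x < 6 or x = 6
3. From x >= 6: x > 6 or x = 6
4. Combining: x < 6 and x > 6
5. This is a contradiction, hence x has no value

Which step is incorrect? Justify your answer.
Step 4: Combining: x < 6 and x > 6

Step 4 incorrectly combines the conditions. From x <= 6 and x >= 6, the intersection is x = 6. The error treats the 'or' cases as 'and' requirements. The correct conclusion is that x = 6 is the unique solution, not that no solution exists.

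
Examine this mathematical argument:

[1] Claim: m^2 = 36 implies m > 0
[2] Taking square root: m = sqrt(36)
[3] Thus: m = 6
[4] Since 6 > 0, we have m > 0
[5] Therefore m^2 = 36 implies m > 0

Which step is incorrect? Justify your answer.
Step 2: Taking square root: m = sqrt(36)

Step 2 takes the square root and assumes the positive root only. The equation m^2 = 36 actually has two solutions: m = 6 and m = -6. The proof silently assumes m > 0 without justification, then uses this assumption to conclude m > 0, which is circular. The counterexample m = -6 shows the claim is false.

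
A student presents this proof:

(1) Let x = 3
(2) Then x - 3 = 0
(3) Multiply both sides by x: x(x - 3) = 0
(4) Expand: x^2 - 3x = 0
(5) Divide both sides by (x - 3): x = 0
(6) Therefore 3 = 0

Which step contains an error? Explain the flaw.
Step 5: Divide both sides by (x - 3): x = 0

Step 5 divides both sides by (x - 3). However, since x = 3, we have (x - 3) = 0. Division by zero is undefined, making this step invalid.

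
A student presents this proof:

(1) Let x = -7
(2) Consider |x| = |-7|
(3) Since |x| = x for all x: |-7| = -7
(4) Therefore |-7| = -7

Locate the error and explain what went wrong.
Step 3: Since |x| = x for all x: |-7| = -7

Step 3 incorrectly states that |x| = x for all x. The correct definition is |x| = x when x >= 0, and |x| = -x when x < 0. Since -7 < 0, we have |-7| = -(-7) = 7, not -7.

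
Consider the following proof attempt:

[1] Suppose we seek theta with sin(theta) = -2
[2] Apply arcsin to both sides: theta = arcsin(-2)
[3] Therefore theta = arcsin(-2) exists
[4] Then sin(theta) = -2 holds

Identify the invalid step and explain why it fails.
Step 2: Apply arcsin to both sides: theta = arcsin(-2)

Step 2 applies arcsin to -2. However, arcsin(x) is only defined for x in [-1, 1] because sin(theta) can only produce values in that range. Since |-2| > 1, arcsin(-2) is undefined. There is no angle whose sine equals -2.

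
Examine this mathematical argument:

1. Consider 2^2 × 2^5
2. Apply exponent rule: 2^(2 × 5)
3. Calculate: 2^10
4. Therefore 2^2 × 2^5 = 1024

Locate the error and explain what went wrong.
Step 2: Apply exponent rule: 2^(2 × 5)

Step 2 incorrectly states that a^b × a^c = a^(b×c). The correct rule is a^b × a^c = a^(b+c). The actual value is 2^2 × 2^5 = 2^7 = 128, not 2^10 = 1024.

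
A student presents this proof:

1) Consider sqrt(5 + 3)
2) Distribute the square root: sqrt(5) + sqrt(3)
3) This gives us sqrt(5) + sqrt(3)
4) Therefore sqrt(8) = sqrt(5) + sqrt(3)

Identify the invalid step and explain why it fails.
Step 2: Distribute the square root: sqrt(5) + sqrt(3)

Step 2 incorrectly 'distributes' the square root over addition. The square root function does not distribute: sqrt(a + b) ≠ sqrt(a) + sqrt(b). In fact, sqrt(5 + 3) = sqrt(8) ≈ 2.8284, while sqrt(5) + sqrt(3) ≈ 3.9681.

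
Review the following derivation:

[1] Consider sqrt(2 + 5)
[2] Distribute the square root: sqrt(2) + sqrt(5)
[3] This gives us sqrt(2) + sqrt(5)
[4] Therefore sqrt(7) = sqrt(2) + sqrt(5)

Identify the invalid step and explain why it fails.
Step 2: Distribute the square root: sqrt(2) + sqrt(5)

Step 2 incorrectly 'distributes' the square root over addition. The square root function does not distribute: sqrt(a + b) ≠ sqrt(a) + sqrt(b). In fact, sqrt(2 + 5) = sqrt(7) ≈ 2.6458, while sqrt(2) + sqrt(5) ≈ 3.6503.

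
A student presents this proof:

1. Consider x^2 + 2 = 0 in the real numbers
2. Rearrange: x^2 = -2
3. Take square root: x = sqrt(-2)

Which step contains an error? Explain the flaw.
Step 3: Take square root: x = sqrt(-2)

Step 3 takes the square root of -2, which is negative. In the real number system, the square root of a negative number is undefined. The equation x^2 + 2 = 0 has no real solutions. Square roots of negative numbers only exist in the complex numbers.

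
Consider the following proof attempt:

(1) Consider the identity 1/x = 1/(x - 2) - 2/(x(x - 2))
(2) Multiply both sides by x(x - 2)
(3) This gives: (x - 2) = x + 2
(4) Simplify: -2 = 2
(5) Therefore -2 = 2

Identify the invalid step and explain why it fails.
Step 3: This gives: (x - 2) = x + 2

Step 3 makes a sign error when clearing denominators. Multiplying -2/(x(x - 2)) by x(x - 2) gives -2, not +2. The correct result is (x - 2) = x - 2, which is trivially true, not (x - 2) = x + 2. (Step 1 is a valid identity: 1/(x - 2) - 2/(x(x - 2)) = (x - 2)/(x(x - 2)) = 1/x.)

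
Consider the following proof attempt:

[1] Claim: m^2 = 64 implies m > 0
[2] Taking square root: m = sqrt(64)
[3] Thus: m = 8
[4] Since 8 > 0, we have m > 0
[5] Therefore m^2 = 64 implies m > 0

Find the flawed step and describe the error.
Step 2: Taking square root: m = sqrt(64)

Step 2 takes the square root and assumes the positive root only. The equation m^2 = 64 actually has two solutions: m = 8 and m = -8. The proof silently assumes m > 0 without justification, then uses this assumption to conclude m > 0, which is circular. The counterexample m = -8 shows the claim is false.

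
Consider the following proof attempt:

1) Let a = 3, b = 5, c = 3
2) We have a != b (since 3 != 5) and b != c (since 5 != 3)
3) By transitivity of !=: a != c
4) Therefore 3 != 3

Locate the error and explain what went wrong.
Step 3: By transitivity of !=: a != c

Step 3 incorrectly applies transitivity to the '!=' relation. Transitivity states: if a R b and b R c, then a R c. However, '!=' is not transitive. Counterexample: 3 != 5 and 5 != 3, but 3 = 3 (both equal 3). Transitivity holds for relations like <, <=, =, but not for !=.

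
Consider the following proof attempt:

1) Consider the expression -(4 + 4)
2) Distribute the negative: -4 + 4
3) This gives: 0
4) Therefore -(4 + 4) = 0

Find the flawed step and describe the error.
Step 2: Distribute the negative: -4 + 4

Step 2 incorrectly distributes the negative sign. The correct distribution is -(4 + 4) = -4 - 4 = -8. The negative must be applied to both terms, not just the first. The error treats -(4 + 4) as -4 + 4, which equals 0 instead of -8.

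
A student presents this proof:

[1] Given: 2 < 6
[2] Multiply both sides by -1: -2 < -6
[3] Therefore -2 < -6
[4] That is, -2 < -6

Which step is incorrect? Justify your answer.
Step 2: Multiply both sides by -1: -2 < -6

Step 2 multiplies both sides by -1 but fails to reverse the inequality sign. When multiplying (or dividing) an inequality by a negative number, the direction must be reversed. Since 2 < 6, we should get -2 > -6, i.e., -2 > -6.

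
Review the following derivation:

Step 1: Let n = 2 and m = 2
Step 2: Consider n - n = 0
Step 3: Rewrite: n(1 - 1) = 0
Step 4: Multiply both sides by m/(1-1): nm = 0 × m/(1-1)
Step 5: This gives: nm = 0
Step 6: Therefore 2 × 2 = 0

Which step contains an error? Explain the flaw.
Step 4: Multiply both sides by m/(1-1): nm = 0 × m/(1-1)

Step 4 multiplies both sides by m/(1-1). However, 1-1 = 0, so this is multiplication by m/0, which is undefined. We cannot multiply by an undefined expression.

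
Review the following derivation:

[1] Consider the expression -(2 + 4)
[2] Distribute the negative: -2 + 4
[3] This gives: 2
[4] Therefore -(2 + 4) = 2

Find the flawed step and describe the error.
Step 2: Distribute the negative: -2 + 4

Step 2 incorrectly distributes the negative sign. The correct distribution is -(2 + 4) = -2 - 4 = -6. The negative must be applied to both terms, not just the first. The error treats -(2 + 4) as -2 + 4, which equals 2 instead of -6.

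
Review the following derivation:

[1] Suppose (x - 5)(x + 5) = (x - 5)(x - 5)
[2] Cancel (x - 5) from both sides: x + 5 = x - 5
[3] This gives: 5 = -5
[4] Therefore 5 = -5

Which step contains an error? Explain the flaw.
Step 2: Cancel (x - 5) from both sides: x + 5 = x - 5

Step 2 cancels (x - 5) from both sides. This is only valid if (x - 5) ≠ 0, i.e., x ≠ 5. When x = 5, both sides equal zero regardless of the other factors. The correct approach requires considering x = 5 as a separate case.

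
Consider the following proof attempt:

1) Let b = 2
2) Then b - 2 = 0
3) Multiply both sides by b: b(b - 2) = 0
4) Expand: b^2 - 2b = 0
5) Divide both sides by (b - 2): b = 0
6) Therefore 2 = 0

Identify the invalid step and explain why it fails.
Step 5: Divide both sides by (b - 2): b = 0

Step 5 divides both sides by (b - 2). However, since b = 2, we have (b - 2) = 0. Division by zero is undefined, making this step invalid.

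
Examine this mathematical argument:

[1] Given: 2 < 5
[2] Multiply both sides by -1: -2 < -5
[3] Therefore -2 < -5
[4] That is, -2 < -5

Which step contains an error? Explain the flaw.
Step 2: Multiply both sides by -1: -2 < -5

Step 2 multiplies both sides by -1 but fails to reverse the inequality sign. When multiplying (or dividing) an inequality by a negative number, the direction must be reversed. Since 2 < 5, we should get -2 > -5, i.e., -2 > -5.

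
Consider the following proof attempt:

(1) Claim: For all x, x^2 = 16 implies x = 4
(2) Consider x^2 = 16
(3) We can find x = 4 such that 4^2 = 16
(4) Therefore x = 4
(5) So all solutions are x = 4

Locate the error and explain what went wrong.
Step 4: Therefore x = 4

Step 4 incorrectly concludes that x = 4 is the only solution. The proof shows that x = 4 is A solution (existence), but does not show it is the ONLY solution (uniqueness). In fact, x = -4 is also a solution since (-4)^2 = 16. Finding one solution doesn't prove there are no others.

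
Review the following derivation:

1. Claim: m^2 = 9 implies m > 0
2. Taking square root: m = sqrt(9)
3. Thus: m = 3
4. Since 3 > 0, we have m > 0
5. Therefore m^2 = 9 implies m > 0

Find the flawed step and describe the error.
Step 2: Taking square root: m = sqrt(9)

Step 2 takes the square root and assumes the positive root only. The equation m^2 = 9 actually has two solutions: m = 3 and m = -3. The proof silently assumes m > 0 without justification, then uses this assumption to conclude m > 0, which is circular. The counterexample m = -3 shows the claim is false.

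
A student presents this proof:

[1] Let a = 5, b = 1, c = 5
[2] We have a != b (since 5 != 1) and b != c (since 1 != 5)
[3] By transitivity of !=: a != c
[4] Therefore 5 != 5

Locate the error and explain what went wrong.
Step 3: By transitivity of !=: a != c

Step 3 incorrectly applies transitivity to the '!=' relation. Transitivity states: if a R b and b R c, then a R c. However, '!=' is not transitive. Counterexample: 5 != 1 and 1 != 5, but 5 = 5 (both equal 5). Transitivity holds for relations like <, <=, =, but not for !=.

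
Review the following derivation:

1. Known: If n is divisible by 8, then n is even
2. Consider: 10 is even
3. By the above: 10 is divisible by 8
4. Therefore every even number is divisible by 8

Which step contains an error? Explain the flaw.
Step 3: By the above: 10 is divisible by 8

Step 3 commits the fallacy of affirming the consequent. The known fact 'divisible by 8 → even' does NOT imply 'even → divisible by 8'. That would be the converse, which is false. For example, 10 is even but 10 ÷ 8 = 1.25, which is not an integer.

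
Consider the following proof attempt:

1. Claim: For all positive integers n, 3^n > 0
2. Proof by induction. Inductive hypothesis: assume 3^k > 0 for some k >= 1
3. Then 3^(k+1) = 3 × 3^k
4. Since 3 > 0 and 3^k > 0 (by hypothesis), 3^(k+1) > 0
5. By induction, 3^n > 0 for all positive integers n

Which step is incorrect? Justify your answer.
Step 5: By induction, 3^n > 0 for all positive integers n

Step 5 concludes the proof by induction, but no base case was ever established. A valid induction proof requires: (1) a base case proving 3^1 > 0, and (2) an inductive step showing IF 3^k > 0 THEN 3^(k+1) > 0. Steps 2-4 correctly establish the inductive step, but without the base case the conclusion in step 5 does not follow.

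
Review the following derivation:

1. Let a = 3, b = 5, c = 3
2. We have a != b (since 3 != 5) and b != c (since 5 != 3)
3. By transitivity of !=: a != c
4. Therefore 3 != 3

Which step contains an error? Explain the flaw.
Step 3: By transitivity of !=: a != c

Step 3 incorrectly applies transitivity to the '!=' relation. Transitivity states: if a R b and b R c, then a R c. However, '!=' is not transitive. Counterexample: 3 != 5 and 5 != 3, but 3 = 3 (both equal 3). Transitivity holds for relations like <, <=, =, but not for !=.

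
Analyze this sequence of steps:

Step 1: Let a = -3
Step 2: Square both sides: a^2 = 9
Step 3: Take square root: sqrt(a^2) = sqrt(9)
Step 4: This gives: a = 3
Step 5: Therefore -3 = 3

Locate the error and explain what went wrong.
Step 4: This gives: a = 3

Step 4 incorrectly states that sqrt(a^2) = a. The correct identity is sqrt(a^2) = |a|. Since a = -3 < 0, we have sqrt(a^2) = |-3| = 3, not a = -3.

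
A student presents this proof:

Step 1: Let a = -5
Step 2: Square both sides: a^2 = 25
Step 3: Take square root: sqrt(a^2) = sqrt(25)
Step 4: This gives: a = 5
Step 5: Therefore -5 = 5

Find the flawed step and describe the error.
Step 4: This gives: a = 5

Step 4 incorrectly states that sqrt(a^2) = a. The correct identity is sqrt(a^2) = |a|. Since a = -5 < 0, we have sqrt(a^2) = |-5| = 5, not a = -5.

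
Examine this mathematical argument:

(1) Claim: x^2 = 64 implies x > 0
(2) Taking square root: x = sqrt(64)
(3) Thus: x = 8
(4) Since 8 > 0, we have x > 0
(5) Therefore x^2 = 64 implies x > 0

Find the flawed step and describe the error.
Step 2: Taking square root: x = sqrt(64)

Step 2 takes the square root and assumes the positive root only. The equation x^2 = 64 actually has two solutions: x = 8 and x = -8. The proof silently assumes x > 0 without justification, then uses this assumption to conclude x > 0, which is circular. The counterexample x = -8 shows the claim is false.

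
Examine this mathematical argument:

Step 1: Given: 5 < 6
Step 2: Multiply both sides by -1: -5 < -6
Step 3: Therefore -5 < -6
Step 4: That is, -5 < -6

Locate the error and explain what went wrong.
Step 2: Multiply both sides by -1: -5 < -6

Step 2 multiplies both sides by -1 but fails to reverse the inequality sign. When multiplying (or dividing) an inequality by a negative number, the direction must be reversed. Since 5 < 6, we should get -5 > -6, i.e., -5 > -6.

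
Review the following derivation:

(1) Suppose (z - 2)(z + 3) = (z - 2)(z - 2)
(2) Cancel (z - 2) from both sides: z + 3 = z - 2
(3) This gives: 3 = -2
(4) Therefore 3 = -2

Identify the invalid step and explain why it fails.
Step 2: Cancel (z - 2) from both sides: z + 3 = z - 2

Step 2 cancels (z - 2) from both sides. This is only valid if (z - 2) ≠ 0, i.e., z ≠ 2. When z = 2, both sides equal zero regardless of the other factors. The correct approach requires considering z = 2 as a separate case.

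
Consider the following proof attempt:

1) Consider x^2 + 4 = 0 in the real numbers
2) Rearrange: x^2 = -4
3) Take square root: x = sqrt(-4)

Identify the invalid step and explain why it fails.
Step 3: Take square root: x = sqrt(-4)

Step 3 takes the square root of -4, which is negative. In the real number system, the square root of a negative number is undefined. The equation x^2 + 4 = 0 has no real solutions. Square roots of negative numbers only exist in the complex numbers.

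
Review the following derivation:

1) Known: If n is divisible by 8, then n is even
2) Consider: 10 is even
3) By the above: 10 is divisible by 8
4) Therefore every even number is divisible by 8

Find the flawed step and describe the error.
Step 3: By the above: 10 is divisible by 8

Step 3 commits the fallacy of affirming the consequent. The known fact 'divisible by 8 → even' does NOT imply 'even → divisible by 8'. That would be the converse, which is false. For example, 10 is even but 10 ÷ 8 = 1.25, which is not an integer.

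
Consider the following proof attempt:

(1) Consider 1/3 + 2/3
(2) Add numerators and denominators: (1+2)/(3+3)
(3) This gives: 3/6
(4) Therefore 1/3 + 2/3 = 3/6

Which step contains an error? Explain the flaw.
Step 2: Add numerators and denominators: (1+2)/(3+3)

Step 2 incorrectly adds fractions by separately adding numerators and denominators. This is wrong. The correct method requires a common denominator: 1/3 + 2/3 = (1×3 + 2×3)/(3×3) = 9/9 = 1. The method used gives 3/6, which is different.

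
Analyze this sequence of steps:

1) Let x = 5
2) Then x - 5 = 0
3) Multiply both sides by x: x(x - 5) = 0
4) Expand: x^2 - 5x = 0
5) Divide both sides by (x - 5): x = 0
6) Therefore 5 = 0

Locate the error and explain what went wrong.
Step 5: Divide both sides by (x - 5): x = 0

Step 5 divides both sides by (x - 5). However, since x = 5, we have (x - 5) = 0. Division by zero is undefined, making this step invalid.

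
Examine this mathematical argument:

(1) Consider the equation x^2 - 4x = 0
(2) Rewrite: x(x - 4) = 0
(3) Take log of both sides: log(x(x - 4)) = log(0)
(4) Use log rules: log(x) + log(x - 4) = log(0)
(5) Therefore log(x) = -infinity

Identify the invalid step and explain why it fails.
Step 3: Take log of both sides: log(x(x - 4)) = log(0)

Step 3 takes the logarithm of both sides, resulting in log(0) on the right side. The logarithm is only defined for positive numbers; log(0) is undefined (approaches negative infinity). This operation is invalid.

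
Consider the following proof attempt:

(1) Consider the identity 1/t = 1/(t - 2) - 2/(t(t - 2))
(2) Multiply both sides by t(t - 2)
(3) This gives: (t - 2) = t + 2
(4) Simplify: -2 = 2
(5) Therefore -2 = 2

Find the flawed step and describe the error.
Step 3: This gives: (t - 2) = t + 2

Step 3 makes a sign error when clearing denominators. Multiplying -2/(t(t - 2)) by t(t - 2) gives -2, not +2. The correct result is (t - 2) = t - 2, which is trivially true, not (t - 2) = t + 2. (Step 1 is a valid identity: 1/(t - 2) - 2/(t(t - 2)) = (t - 2)/(t(t - 2)) = 1/t.)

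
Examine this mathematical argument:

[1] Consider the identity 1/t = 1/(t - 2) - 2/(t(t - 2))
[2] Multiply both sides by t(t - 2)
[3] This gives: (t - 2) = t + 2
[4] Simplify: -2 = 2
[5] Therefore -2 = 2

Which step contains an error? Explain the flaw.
Step 3: This gives: (t - 2) = t + 2

Step 3 makes a sign error when clearing denominators. Multiplying -2/(t(t - 2)) by t(t - 2) gives -2, not +2. The correct result is (t - 2) = t - 2, which is trivially true, not (t - 2) = t + 2. (Step 1 is a valid identity: 1/(t - 2) - 2/(t(t - 2)) = (t - 2)/(t(t - 2)) = 1/t.)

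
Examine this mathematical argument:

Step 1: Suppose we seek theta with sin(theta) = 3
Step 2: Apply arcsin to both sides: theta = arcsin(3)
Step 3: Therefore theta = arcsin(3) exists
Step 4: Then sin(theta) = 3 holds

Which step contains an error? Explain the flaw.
Step 2: Apply arcsin to both sides: theta = arcsin(3)

Step 2 applies arcsin to 3. However, arcsin(x) is only defined for x in [-1, 1] because sin(theta) can only produce values in that range. Since |3| > 1, arcsin(3) is undefined. There is no angle whose sine equals 3.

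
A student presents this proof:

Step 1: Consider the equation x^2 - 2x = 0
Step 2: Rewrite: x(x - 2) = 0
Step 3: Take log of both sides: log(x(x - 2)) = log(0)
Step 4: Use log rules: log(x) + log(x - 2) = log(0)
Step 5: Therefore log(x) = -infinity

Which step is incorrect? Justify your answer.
Step 3: Take log of both sides: log(x(x - 2)) = log(0)

Step 3 takes the logarithm of both sides, resulting in log(0) on the right side. The logarithm is only defined for positive numbers; log(0) is undefined (approaches negative infinity). This operation is invalid.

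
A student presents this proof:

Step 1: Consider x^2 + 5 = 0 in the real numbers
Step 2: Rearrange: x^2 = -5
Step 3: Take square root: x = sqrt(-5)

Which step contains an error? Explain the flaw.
Step 3: Take square root: x = sqrt(-5)

Step 3 takes the square root of -5, which is negative. In the real number system, the square root of a negative number is undefined. The equation x^2 + 5 = 0 has no real solutions. Square roots of negative numbers only exist in the complex numbers.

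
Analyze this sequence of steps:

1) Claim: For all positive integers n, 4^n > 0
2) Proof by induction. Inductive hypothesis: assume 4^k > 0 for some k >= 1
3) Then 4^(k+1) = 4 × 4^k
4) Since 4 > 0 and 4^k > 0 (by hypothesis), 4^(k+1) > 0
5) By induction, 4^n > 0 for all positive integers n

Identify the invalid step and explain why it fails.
Step 5: By induction, 4^n > 0 for all positive integers n

Step 5 concludes the proof by induction, but no base case was ever established. A valid induction proof requires: (1) a base case proving 4^1 > 0, and (2) an inductive step showing IF 4^k > 0 THEN 4^(k+1) > 0. Steps 2-4 correctly establish the inductive step, but without the base case the conclusion in step 5 does not follow.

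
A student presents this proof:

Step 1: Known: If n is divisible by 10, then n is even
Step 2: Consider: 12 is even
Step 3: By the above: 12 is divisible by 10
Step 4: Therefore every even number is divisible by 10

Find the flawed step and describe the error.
Step 3: By the above: 12 is divisible by 10

Step 3 commits the fallacy of affirming the consequent. The known fact 'divisible by 10 → even' does NOT imply 'even → divisible by 10'. That would be the converse, which is false. For example, 12 is even but 12 ÷ 10 = 1.20, which is not an integer.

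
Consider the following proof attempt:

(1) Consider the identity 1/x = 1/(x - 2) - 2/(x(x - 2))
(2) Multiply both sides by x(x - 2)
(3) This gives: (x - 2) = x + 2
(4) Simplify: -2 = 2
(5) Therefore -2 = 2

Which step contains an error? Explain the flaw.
Step 3: This gives: (x - 2) = x + 2

Step 3 makes a sign error when clearing denominators. Multiplying -2/(x(x - 2)) by x(x - 2) gives -2, not +2. The correct result is (x - 2) = x - 2, which is trivially true, not (x - 2) = x + 2. (Step 1 is a valid identity: 1/(x - 2) - 2/(x(x - 2)) = (x - 2)/(x(x - 2)) = 1/x.)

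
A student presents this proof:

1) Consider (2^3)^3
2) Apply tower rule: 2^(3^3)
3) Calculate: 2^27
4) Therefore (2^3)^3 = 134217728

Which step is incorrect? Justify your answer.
Step 2: Apply tower rule: 2^(3^3)

Step 2 incorrectly states that (a^b)^c = a^(b^c). The correct rule is (a^b)^c = a^(b×c). The actual value is (2^3)^3 = 2^9 = 512, not 2^27 = 134217728.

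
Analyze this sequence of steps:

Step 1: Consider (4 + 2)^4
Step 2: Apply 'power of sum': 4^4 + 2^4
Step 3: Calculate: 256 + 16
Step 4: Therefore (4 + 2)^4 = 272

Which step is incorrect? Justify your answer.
Step 2: Apply 'power of sum': 4^4 + 2^4

Step 2 incorrectly applies a non-existent rule '(a+b)^n = a^n + b^n'. This is false in general. The correct expansion uses the binomial theorem. The actual value is (4 + 2)^4 = 6^4 = 1296, not 272.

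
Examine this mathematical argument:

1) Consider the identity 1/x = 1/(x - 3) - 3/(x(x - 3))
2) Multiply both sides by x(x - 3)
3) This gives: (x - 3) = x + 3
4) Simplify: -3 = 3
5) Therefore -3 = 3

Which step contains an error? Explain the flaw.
Step 3: This gives: (x - 3) = x + 3

Step 3 makes a sign error when clearing denominators. Multiplying -3/(x(x - 3)) by x(x - 3) gives -3, not +3. The correct result is (x - 3) = x - 3, which is trivially true, not (x - 3) = x + 3. (Step 1 is a valid identity: 1/(x - 3) - 3/(x(x - 3)) = (x - 3)/(x(x - 3)) = 1/x.)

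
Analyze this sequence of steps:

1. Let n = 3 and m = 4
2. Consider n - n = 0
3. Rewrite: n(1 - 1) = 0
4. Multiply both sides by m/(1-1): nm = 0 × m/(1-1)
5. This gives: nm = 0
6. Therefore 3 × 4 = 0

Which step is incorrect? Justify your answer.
Step 4: Multiply both sides by m/(1-1): nm = 0 × m/(1-1)

Step 4 multiplies both sides by m/(1-1). However, 1-1 = 0, so this is multiplication by m/0, which is undefined. We cannot multiply by an undefined expression.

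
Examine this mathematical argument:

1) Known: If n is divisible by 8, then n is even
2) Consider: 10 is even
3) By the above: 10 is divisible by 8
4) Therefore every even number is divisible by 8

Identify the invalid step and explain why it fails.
Step 3: By the above: 10 is divisible by 8

Step 3 commits the fallacy of affirming the consequent. The known fact 'divisible by 8 → even' does NOT imply 'even → divisible by 8'. That would be the converse, which is false. For example, 10 is even but 10 ÷ 8 = 1.25, which is not an integer.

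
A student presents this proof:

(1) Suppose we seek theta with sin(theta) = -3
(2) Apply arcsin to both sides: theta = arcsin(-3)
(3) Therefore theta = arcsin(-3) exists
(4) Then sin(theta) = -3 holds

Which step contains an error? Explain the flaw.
Step 2: Apply arcsin to both sides: theta = arcsin(-3)

Step 2 applies arcsin to -3. However, arcsin(x) is only defined for x in [-1, 1] because sin(theta) can only produce values in that range. Since |-3| > 1, arcsin(-3) is undefined. There is no angle whose sine equals -3.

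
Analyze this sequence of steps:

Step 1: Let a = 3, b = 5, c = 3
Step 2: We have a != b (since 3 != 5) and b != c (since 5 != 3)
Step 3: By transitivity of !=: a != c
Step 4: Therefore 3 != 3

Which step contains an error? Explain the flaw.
Step 3: By transitivity of !=: a != c

Step 3 incorrectly applies transitivity to the '!=' relation. Transitivity states: if a R b and b R c, then a R c. However, '!=' is not transitive. Counterexample: 3 != 5 and 5 != 3, but 3 = 3 (both equal 3). Transitivity holds for relations like <, <=, =, but not for !=.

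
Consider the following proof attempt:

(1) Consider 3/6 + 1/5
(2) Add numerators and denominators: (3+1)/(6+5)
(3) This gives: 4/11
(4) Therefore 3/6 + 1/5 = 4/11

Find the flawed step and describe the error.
Step 2: Add numerators and denominators: (3+1)/(6+5)

Step 2 incorrectly adds fractions by separately adding numerators and denominators. This is wrong. The correct method requires a common denominator: 3/6 + 1/5 = (3×5 + 1×6)/(6×5) = 21/30 = 7/10. The method used gives 4/11, which is different.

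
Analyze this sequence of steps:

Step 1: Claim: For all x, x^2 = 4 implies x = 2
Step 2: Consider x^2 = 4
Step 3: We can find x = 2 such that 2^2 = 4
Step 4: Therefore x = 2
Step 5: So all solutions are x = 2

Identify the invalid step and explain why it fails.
Step 4: Therefore x = 2

Step 4 incorrectly concludes that x = 2 is the only solution. The proof shows that x = 2 is A solution (existence), but does not show it is the ONLY solution (uniqueness). In fact, x = -2 is also a solution since (-2)^2 = 4. Finding one solution doesn't prove there are no others.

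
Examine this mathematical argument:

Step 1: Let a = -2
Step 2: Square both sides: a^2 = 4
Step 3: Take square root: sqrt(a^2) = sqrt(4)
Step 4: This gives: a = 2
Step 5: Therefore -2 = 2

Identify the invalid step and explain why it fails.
Step 4: This gives: a = 2

Step 4 incorrectly states that sqrt(a^2) = a. The correct identity is sqrt(a^2) = |a|. Since a = -2 < 0, we have sqrt(a^2) = |-2| = 2, not a = -2.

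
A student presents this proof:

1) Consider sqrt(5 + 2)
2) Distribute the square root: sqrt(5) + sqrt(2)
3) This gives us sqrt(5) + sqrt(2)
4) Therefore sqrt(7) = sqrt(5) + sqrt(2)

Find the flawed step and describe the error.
Step 2: Distribute the square root: sqrt(5) + sqrt(2)

Step 2 incorrectly 'distributes' the square root over addition. The square root function does not distribute: sqrt(a + b) ≠ sqrt(a) + sqrt(b). In fact, sqrt(5 + 2) = sqrt(7) ≈ 2.6458, while sqrt(5) + sqrt(2) ≈ 3.6503.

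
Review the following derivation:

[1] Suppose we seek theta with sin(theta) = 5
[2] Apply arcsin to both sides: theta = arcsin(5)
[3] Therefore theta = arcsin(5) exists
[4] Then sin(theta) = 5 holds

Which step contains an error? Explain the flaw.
Step 2: Apply arcsin to both sides: theta = arcsin(5)

Step 2 applies arcsin to 5. However, arcsin(x) is only defined for x in [-1, 1] because sin(theta) can only produce values in that range. Since |5| > 1, arcsin(5) is undefined. There is no angle whose sine equals 5.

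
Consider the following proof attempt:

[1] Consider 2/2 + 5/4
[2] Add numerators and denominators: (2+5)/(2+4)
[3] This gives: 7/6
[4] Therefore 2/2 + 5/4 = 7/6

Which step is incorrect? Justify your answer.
Step 2: Add numerators and denominators: (2+5)/(2+4)

Step 2 incorrectly adds fractions by separately adding numerators and denominators. This is wrong. The correct method requires a common denominator: 2/2 + 5/4 = (2×4 + 5×2)/(2×4) = 18/8 = 9/4. The method used gives 7/6, which is different.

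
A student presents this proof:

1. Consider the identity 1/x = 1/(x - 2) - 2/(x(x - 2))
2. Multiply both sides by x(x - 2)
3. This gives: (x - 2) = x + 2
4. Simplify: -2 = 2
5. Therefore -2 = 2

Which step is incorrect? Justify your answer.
Step 3: This gives: (x - 2) = x + 2

Step 3 makes a sign error when clearing denominators. Multiplying -2/(x(x - 2)) by x(x - 2) gives -2, not +2. The correct result is (x - 2) = x - 2, which is trivially true, not (x - 2) = x + 2. (Step 1 is a valid identity: 1/(x - 2) - 2/(x(x - 2)) = (x - 2)/(x(x - 2)) = 1/x.)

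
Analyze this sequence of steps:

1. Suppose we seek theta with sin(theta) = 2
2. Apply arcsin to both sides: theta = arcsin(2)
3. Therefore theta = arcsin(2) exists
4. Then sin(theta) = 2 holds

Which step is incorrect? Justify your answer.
Step 2: Apply arcsin to both sides: theta = arcsin(2)

Step 2 applies arcsin to 2. However, arcsin(x) is only defined for x in [-1, 1] because sin(theta) can only produce values in that range. Since |2| > 1, arcsin(2) is undefined. There is no angle whose sine equals 2.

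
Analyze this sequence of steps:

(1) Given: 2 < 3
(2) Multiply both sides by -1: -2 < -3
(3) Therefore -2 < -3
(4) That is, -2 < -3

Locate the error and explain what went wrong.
Step 2: Multiply both sides by -1: -2 < -3

Step 2 multiplies both sides by -1 but fails to reverse the inequality sign. When multiplying (or dividing) an inequality by a negative number, the direction must be reversed. Since 2 < 3, we should get -2 > -3, i.e., -2 > -3.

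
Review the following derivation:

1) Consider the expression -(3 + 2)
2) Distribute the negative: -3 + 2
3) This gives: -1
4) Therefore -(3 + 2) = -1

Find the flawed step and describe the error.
Step 2: Distribute the negative: -3 + 2

Step 2 incorrectly distributes the negative sign. The correct distribution is -(3 + 2) = -3 - 2 = -5. The negative must be applied to both terms, not just the first. The error treats -(3 + 2) as -3 + 2, which equals -1 instead of -5.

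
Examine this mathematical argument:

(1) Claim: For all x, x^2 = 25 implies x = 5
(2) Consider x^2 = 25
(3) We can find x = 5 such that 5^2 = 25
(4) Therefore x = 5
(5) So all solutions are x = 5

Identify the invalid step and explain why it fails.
Step 4: Therefore x = 5

Step 4 incorrectly concludes that x = 5 is the only solution. The proof shows that x = 5 is A solution (existence), but does not show it is the ONLY solution (uniqueness). In fact, x = -5 is also a solution since (-5)^2 = 25. Finding one solution doesn't prove there are no others.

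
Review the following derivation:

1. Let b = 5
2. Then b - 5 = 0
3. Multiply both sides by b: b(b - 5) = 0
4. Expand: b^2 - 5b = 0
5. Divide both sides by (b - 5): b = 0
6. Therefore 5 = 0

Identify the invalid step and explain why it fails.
Step 5: Divide both sides by (b - 5): b = 0

Step 5 divides both sides by (b - 5). However, since b = 5, we have (b - 5) = 0. Division by zero is undefined, making this step invalid.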